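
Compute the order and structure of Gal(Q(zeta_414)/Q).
|Gal(Q(zeta_414)/Q)| = phi(414) = 132; group ≅ (Z/414Z)^* ≅ Z/6Z × Z/22Z

The n-th cyclotomic polynomial Φ_414(x) is the minimal polynomial of zeta_414 over Q and has degree phi(414) = 132. So Q(zeta_414) is a degree-132 Galois extension with Galois group (Z/414Z)^*. By CRT, (Z/414Z)^* ≅ (Z/2Z)^* × (Z/9Z)^* × (Z/23Z)^*. Each prime-power unit group is (Z/2Z)^* ≅ trivial group (order 1); (Z/9Z)^* ≅ Z/6Z; (Z/23Z)^* ≅ Z/22Z. Hence Gal(Q(zeta_414)/Q) ≅ Z/6Z × Z/22Z.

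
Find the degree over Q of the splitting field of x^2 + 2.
[K:Q] = 2

The discriminant of x^2 + (0)*x + (2) is b^2 - 4c = 0 - (8) = -8. Since -8 is not a perfect square in Q, the polynomial is irreducible over Q. Its two roots generate a degree-2 extension, so [K:Q] = 2.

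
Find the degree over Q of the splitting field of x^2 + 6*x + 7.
[K:Q] = 2

The discriminant of x^2 + (6)*x + (7) is b^2 - 4c = 36 - (28) = 8. Since 8 is not a perfect square in Q, the polynomial is irreducible over Q. Its two roots generate a degree-2 extension, so [K:Q] = 2.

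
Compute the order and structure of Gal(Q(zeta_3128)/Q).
|Gal(Q(zeta_3128)/Q)| = phi(3128) = 1408; group ≅ (Z/3128Z)^* ≅ Z/2Z × Z/2Z × Z/16Z × Z/22Z

The n-th cyclotomic polynomial Φ_3128(x) is the minimal polynomial of zeta_3128 over Q and has degree phi(3128) = 1408. So Q(zeta_3128) is a degree-1408 Galois extension with Galois group (Z/3128Z)^*. By CRT, (Z/3128Z)^* ≅ (Z/8Z)^* × (Z/17Z)^* × (Z/23Z)^*. Each prime-power unit group is (Z/8Z)^* ≅ Z/2Z × Z/2Z; (Z/17Z)^* ≅ Z/16Z; (Z/23Z)^* ≅ Z/22Z. Hence Gal(Q(zeta_3128)/Q) ≅ Z/2Z × Z/2Z × Z/16Z × Z/22Z.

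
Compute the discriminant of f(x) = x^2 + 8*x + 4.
Δ = 48

For a quadratic a x^2 + b x + c the discriminant is Δ = b^2 - 4ac = (8)^2 - 4*(1)*(4) = 64 - (16) = 48.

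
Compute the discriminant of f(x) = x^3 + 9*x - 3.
Δ = -3159

For a depressed cubic x^3 + p x + q the discriminant is Δ = -4 p^3 - 27 q^2 = -4*(9)^3 - 27*(-3)^2 = -2916 - 243 = -3159.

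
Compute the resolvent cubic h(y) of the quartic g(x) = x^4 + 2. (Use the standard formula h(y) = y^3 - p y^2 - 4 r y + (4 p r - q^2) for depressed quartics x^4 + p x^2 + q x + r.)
h(y) = y^3 - 8*y

Identify coefficients: p = 0, q = 0, r = 2.
Plug into h(y) = y^3 - p y^2 - 4 r y + (4 p r - q^2):
  h(y) = y^3 - (0) y^2 - 4*(2) y + (4*(0)*(2) - (0)^2)
       = y^3 + (0) y^2 + (-8) y + (0).
Simplifying: h(y) = y^3 - 8*y.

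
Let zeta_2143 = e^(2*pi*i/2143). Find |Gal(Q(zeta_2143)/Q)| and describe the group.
|Gal(Q(zeta_2143)/Q)| = phi(2143) = 2142; group ≅ (Z/2143Z)^* ≅ Z/2142Z

The n-th cyclotomic polynomial Φ_2143(x) is the minimal polynomial of zeta_2143 over Q and has degree phi(2143) = 2142. So Q(zeta_2143) is a degree-2142 Galois extension with Galois group (Z/2143Z)^*. (Z/2143Z)^* is cyclic since 2143 is an odd prime power (or 4). Hence Gal(Q(zeta_2143)/Q) ≅ Z/2142Z.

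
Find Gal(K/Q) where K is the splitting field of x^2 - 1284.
Gal(K/Q) = Z/2Z (cyclic of order 2)

x^2 - 1284 is irreducible over Q since 1284 is not a rational square. The splitting field Q(sqrt(1284)) has degree 2 over Q, and its unique nontrivial automorphism is sqrt(1284) ↦ -sqrt(1284). Hence Gal(Q(sqrt(1284))/Q) = Z/2Z.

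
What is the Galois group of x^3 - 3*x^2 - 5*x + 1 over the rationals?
Gal(K/Q) = S_3 (symmetric group of order 6)

Compute the discriminant of x^3 + (-3)*x^2 + (-5)*x + (1): Δ = 1076. Since Δ is not a rational square, the Galois group is not contained in A_3; it must be the full S_3 (irreducibility of the cubic rules out anything smaller).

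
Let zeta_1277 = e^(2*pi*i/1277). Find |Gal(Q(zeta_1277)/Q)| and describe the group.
|Gal(Q(zeta_1277)/Q)| = phi(1277) = 1276; group ≅ (Z/1277Z)^* ≅ Z/1276Z

The n-th cyclotomic polynomial Φ_1277(x) is the minimal polynomial of zeta_1277 over Q and has degree phi(1277) = 1276. So Q(zeta_1277) is a degree-1276 Galois extension with Galois group (Z/1277Z)^*. (Z/1277Z)^* is cyclic since 1277 is an odd prime power (or 4). Hence Gal(Q(zeta_1277)/Q) ≅ Z/1276Z.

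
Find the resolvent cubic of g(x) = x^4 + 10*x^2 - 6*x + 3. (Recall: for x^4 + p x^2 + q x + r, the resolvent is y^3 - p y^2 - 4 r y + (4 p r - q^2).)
h(y) = y^3 - 10*y^2 - 12*y + 84

Identify coefficients: p = 10, q = -6, r = 3.
Plug into h(y) = y^3 - p y^2 - 4 r y + (4 p r - q^2):
  h(y) = y^3 - (10) y^2 - 4*(3) y + (4*(10)*(3) - (-6)^2)
       = y^3 + (-10) y^2 + (-12) y + (84).
Simplifying: h(y) = y^3 - 10*y^2 - 12*y + 84.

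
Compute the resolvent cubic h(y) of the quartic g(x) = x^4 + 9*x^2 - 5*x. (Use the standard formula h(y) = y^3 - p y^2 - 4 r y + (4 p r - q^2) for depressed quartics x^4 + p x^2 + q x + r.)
h(y) = y^3 - 9*y^2 - 25

Identify coefficients: p = 9, q = -5, r = 0.
Plug into h(y) = y^3 - p y^2 - 4 r y + (4 p r - q^2):
  h(y) = y^3 - (9) y^2 - 4*(0) y + (4*(9)*(0) - (-5)^2)
       = y^3 + (-9) y^2 + (0) y + (-25).
Simplifying: h(y) = y^3 - 9*y^2 - 25.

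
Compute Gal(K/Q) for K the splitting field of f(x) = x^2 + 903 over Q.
Gal(K/Q) = Z/2Z (cyclic of order 2)

x^2 + 903 is irreducible over Q since -903 is not a rational square. The splitting field Q(sqrt(-903)) has degree 2 over Q, and its unique nontrivial automorphism is sqrt(-903) ↦ -sqrt(-903). Hence Gal(Q(sqrt(-903))/Q) = Z/2Z.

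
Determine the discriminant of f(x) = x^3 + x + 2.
Δ = -112

For x^3 + a x^2 + b x + c the discriminant is Δ = 18 a b c - 4 a^3 c + a^2 b^2 - 4 b^3 - 27 c^2.
Plug a = 0, b = 1, c = 2:
  18*(0)*(1)*(2) - 4*(0)^3*(2) + (0)^2*(1)^2 - 4*(1)^3 - 27*(2)^2
  = 0 + (0) + 0 + (-4) + (-108)
  = -112.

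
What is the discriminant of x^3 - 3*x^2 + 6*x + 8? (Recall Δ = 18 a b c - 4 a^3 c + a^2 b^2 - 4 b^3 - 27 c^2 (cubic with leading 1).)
Δ = -3996

For x^3 + a x^2 + b x + c the discriminant is Δ = 18 a b c - 4 a^3 c + a^2 b^2 - 4 b^3 - 27 c^2.
Plug a = -3, b = 6, c = 8:
  18*(-3)*(6)*(8) - 4*(-3)^3*(8) + (-3)^2*(6)^2 - 4*(6)^3 - 27*(8)^2
  = -2592 + (864) + 324 + (-864) + (-1728)
  = -3996.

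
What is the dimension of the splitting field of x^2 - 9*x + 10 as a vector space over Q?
[K:Q] = 2

The discriminant of x^2 + (-9)*x + (10) is b^2 - 4c = 81 - (40) = 41. Since 41 is not a perfect square in Q, the polynomial is irreducible over Q. Its two roots generate a degree-2 extension, so [K:Q] = 2.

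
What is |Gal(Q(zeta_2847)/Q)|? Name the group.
|Gal(Q(zeta_2847)/Q)| = phi(2847) = 1728; group ≅ (Z/2847Z)^* ≅ Z/2Z × Z/12Z × Z/72Z

The n-th cyclotomic polynomial Φ_2847(x) is the minimal polynomial of zeta_2847 over Q and has degree phi(2847) = 1728. So Q(zeta_2847) is a degree-1728 Galois extension with Galois group (Z/2847Z)^*. By CRT, (Z/2847Z)^* ≅ (Z/3Z)^* × (Z/13Z)^* × (Z/73Z)^*. Each prime-power unit group is (Z/3Z)^* ≅ Z/2Z; (Z/13Z)^* ≅ Z/12Z; (Z/73Z)^* ≅ Z/72Z. Hence Gal(Q(zeta_2847)/Q) ≅ Z/2Z × Z/12Z × Z/72Z.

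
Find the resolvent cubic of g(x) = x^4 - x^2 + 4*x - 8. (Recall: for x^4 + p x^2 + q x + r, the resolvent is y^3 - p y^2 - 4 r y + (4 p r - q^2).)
h(y) = y^3 + y^2 + 32*y + 16

Identify coefficients: p = -1, q = 4, r = -8.
Plug into h(y) = y^3 - p y^2 - 4 r y + (4 p r - q^2):
  h(y) = y^3 - (-1) y^2 - 4*(-8) y + (4*(-1)*(-8) - (4)^2)
       = y^3 + (1) y^2 + (32) y + (16).
Simplifying: h(y) = y^3 + y^2 + 32*y + 16.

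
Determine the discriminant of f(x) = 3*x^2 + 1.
Δ = -12

For a quadratic a x^2 + b x + c the discriminant is Δ = b^2 - 4ac = (0)^2 - 4*(3)*(1) = 0 - (12) = -12.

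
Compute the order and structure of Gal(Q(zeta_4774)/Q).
|Gal(Q(zeta_4774)/Q)| = phi(4774) = 1800; group ≅ (Z/4774Z)^* ≅ Z/6Z × Z/10Z × Z/30Z

The n-th cyclotomic polynomial Φ_4774(x) is the minimal polynomial of zeta_4774 over Q and has degree phi(4774) = 1800. So Q(zeta_4774) is a degree-1800 Galois extension with Galois group (Z/4774Z)^*. By CRT, (Z/4774Z)^* ≅ (Z/2Z)^* × (Z/7Z)^* × (Z/11Z)^* × (Z/31Z)^*. Each prime-power unit group is (Z/2Z)^* ≅ trivial group (order 1); (Z/7Z)^* ≅ Z/6Z; (Z/11Z)^* ≅ Z/10Z; (Z/31Z)^* ≅ Z/30Z. Hence Gal(Q(zeta_4774)/Q) ≅ Z/6Z × Z/10Z × Z/30Z.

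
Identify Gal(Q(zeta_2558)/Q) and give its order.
|Gal(Q(zeta_2558)/Q)| = phi(2558) = 1278; group ≅ (Z/2558Z)^* ≅ Z/1278Z

The n-th cyclotomic polynomial Φ_2558(x) is the minimal polynomial of zeta_2558 over Q and has degree phi(2558) = 1278. So Q(zeta_2558) is a degree-1278 Galois extension with Galois group (Z/2558Z)^*. By CRT, (Z/2558Z)^* ≅ (Z/2Z)^* × (Z/1279Z)^*. Each prime-power unit group is (Z/2Z)^* ≅ trivial group (order 1); (Z/1279Z)^* ≅ Z/1278Z. Hence Gal(Q(zeta_2558)/Q) ≅ Z/1278Z.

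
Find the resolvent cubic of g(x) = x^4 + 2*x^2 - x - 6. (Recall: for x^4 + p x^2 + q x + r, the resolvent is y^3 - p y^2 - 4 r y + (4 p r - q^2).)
h(y) = y^3 - 2*y^2 + 24*y - 49

Identify coefficients: p = 2, q = -1, r = -6.
Plug into h(y) = y^3 - p y^2 - 4 r y + (4 p r - q^2):
  h(y) = y^3 - (2) y^2 - 4*(-6) y + (4*(2)*(-6) - (-1)^2)
       = y^3 + (-2) y^2 + (24) y + (-49).
Simplifying: h(y) = y^3 - 2*y^2 + 24*y - 49.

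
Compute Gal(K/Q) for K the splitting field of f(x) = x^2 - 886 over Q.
Gal(K/Q) = Z/2Z (cyclic of order 2)

x^2 - 886 is irreducible over Q since 886 is not a rational square. The splitting field Q(sqrt(886)) has degree 2 over Q, and its unique nontrivial automorphism is sqrt(886) ↦ -sqrt(886). Hence Gal(Q(sqrt(886))/Q) = Z/2Z.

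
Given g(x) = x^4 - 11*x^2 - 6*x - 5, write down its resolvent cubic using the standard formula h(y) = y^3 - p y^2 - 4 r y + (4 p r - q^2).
h(y) = y^3 + 11*y^2 + 20*y + 184

Identify coefficients: p = -11, q = -6, r = -5.
Plug into h(y) = y^3 - p y^2 - 4 r y + (4 p r - q^2):
  h(y) = y^3 - (-11) y^2 - 4*(-5) y + (4*(-11)*(-5) - (-6)^2)
       = y^3 + (11) y^2 + (20) y + (184).
Simplifying: h(y) = y^3 + 11*y^2 + 20*y + 184.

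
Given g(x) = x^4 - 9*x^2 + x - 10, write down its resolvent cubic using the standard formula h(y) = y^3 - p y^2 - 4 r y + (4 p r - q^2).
h(y) = y^3 + 9*y^2 + 40*y + 359

Identify coefficients: p = -9, q = 1, r = -10.
Plug into h(y) = y^3 - p y^2 - 4 r y + (4 p r - q^2):
  h(y) = y^3 - (-9) y^2 - 4*(-10) y + (4*(-9)*(-10) - (1)^2)
       = y^3 + (9) y^2 + (40) y + (359).
Simplifying: h(y) = y^3 + 9*y^2 + 40*y + 359.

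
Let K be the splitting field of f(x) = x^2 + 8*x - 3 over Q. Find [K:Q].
[K:Q] = 2

The discriminant of x^2 + (8)*x + (-3) is b^2 - 4c = 64 - (-12) = 76. Since 76 is not a perfect square in Q, the polynomial is irreducible over Q. Its two roots generate a degree-2 extension, so [K:Q] = 2.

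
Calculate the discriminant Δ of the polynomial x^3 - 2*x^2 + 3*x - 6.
Δ = -588

For x^3 + a x^2 + b x + c the discriminant is Δ = 18 a b c - 4 a^3 c + a^2 b^2 - 4 b^3 - 27 c^2.
Plug a = -2, b = 3, c = -6:
  18*(-2)*(3)*(-6) - 4*(-2)^3*(-6) + (-2)^2*(3)^2 - 4*(3)^3 - 27*(-6)^2
  = 648 + (-192) + 36 + (-108) + (-972)
  = -588.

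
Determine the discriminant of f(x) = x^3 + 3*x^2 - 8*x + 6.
Δ = -1588

For x^3 + a x^2 + b x + c the discriminant is Δ = 18 a b c - 4 a^3 c + a^2 b^2 - 4 b^3 - 27 c^2.
Plug a = 3, b = -8, c = 6:
  18*(3)*(-8)*(6) - 4*(3)^3*(6) + (3)^2*(-8)^2 - 4*(-8)^3 - 27*(6)^2
  = -2592 + (-648) + 576 + (2048) + (-972)
  = -1588.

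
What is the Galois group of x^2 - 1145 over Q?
Gal(K/Q) = Z/2Z (cyclic of order 2)

x^2 - 1145 is irreducible over Q since 1145 is not a rational square. The splitting field Q(sqrt(1145)) has degree 2 over Q, and its unique nontrivial automorphism is sqrt(1145) ↦ -sqrt(1145). Hence Gal(Q(sqrt(1145))/Q) = Z/2Z.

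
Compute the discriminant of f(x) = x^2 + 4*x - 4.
Δ = 32

For a quadratic a x^2 + b x + c the discriminant is Δ = b^2 - 4ac = (4)^2 - 4*(1)*(-4) = 16 - (-16) = 32.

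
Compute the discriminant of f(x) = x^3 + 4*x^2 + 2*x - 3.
Δ = 125

For x^3 + a x^2 + b x + c the discriminant is Δ = 18 a b c - 4 a^3 c + a^2 b^2 - 4 b^3 - 27 c^2.
Plug a = 4, b = 2, c = -3:
  18*(4)*(2)*(-3) - 4*(4)^3*(-3) + (4)^2*(2)^2 - 4*(2)^3 - 27*(-3)^2
  = -432 + (768) + 64 + (-32) + (-243)
  = 125.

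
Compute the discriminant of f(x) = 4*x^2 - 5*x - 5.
Δ = 105

For a quadratic a x^2 + b x + c the discriminant is Δ = b^2 - 4ac = (-5)^2 - 4*(4)*(-5) = 25 - (-80) = 105.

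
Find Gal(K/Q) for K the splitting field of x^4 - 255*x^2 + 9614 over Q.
Gal(K/Q) = V_4 (Klein four-group, Z/2Z × Z/2Z)

f factors as (x^2 - 46)(x^2 - 209), so the splitting field is K = Q(sqrt(46), sqrt(209)). The elements 46, 209, 9614 are all non-squares in Q, so sqrt(46) and sqrt(209) generate independent quadratic extensions. Thus [K:Q] = 4 and Gal(K/Q) is generated by the two order-2 automorphisms sqrt(46) ↦ -sqrt(46) and sqrt(209) ↦ -sqrt(209), giving V_4.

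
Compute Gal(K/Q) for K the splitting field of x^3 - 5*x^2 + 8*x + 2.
Gal(K/Q) = S_3 (symmetric group of order 6)

Compute the discriminant of x^3 + (-5)*x^2 + (8)*x + (2): Δ = -996. Since Δ is not a rational square, the Galois group is not contained in A_3; it must be the full S_3 (irreducibility of the cubic rules out anything smaller).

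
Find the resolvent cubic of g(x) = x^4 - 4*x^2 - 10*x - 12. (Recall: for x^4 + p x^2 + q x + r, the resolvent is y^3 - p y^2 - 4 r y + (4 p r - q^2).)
h(y) = y^3 + 4*y^2 + 48*y + 92

Identify coefficients: p = -4, q = -10, r = -12.
Plug into h(y) = y^3 - p y^2 - 4 r y + (4 p r - q^2):
  h(y) = y^3 - (-4) y^2 - 4*(-12) y + (4*(-4)*(-12) - (-10)^2)
       = y^3 + (4) y^2 + (48) y + (92).
Simplifying: h(y) = y^3 + 4*y^2 + 48*y + 92.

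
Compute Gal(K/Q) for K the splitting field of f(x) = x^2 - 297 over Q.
Gal(K/Q) = Z/2Z (cyclic of order 2)

x^2 - 297 is irreducible over Q since 297 is not a rational square. The splitting field Q(sqrt(297)) has degree 2 over Q, and its unique nontrivial automorphism is sqrt(297) ↦ -sqrt(297). Hence Gal(Q(sqrt(297))/Q) = Z/2Z.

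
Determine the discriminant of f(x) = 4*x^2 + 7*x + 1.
Δ = 33

For a quadratic a x^2 + b x + c the discriminant is Δ = b^2 - 4ac = (7)^2 - 4*(4)*(1) = 49 - (16) = 33.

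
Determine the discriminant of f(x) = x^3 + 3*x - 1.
Δ = -135

For a depressed cubic x^3 + p x + q the discriminant is Δ = -4 p^3 - 27 q^2 = -4*(3)^3 - 27*(-1)^2 = -108 - 27 = -135.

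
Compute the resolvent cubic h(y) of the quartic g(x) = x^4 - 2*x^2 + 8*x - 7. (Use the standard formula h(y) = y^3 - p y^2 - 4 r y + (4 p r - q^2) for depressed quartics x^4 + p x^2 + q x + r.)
h(y) = y^3 + 2*y^2 + 28*y - 8

Identify coefficients: p = -2, q = 8, r = -7.
Plug into h(y) = y^3 - p y^2 - 4 r y + (4 p r - q^2):
  h(y) = y^3 - (-2) y^2 - 4*(-7) y + (4*(-2)*(-7) - (8)^2)
       = y^3 + (2) y^2 + (28) y + (-8).
Simplifying: h(y) = y^3 + 2*y^2 + 28*y - 8.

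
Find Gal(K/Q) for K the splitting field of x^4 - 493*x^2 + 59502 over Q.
Gal(K/Q) = V_4 (Klein four-group, Z/2Z × Z/2Z)

f factors as (x^2 - 211)(x^2 - 282), so the splitting field is K = Q(sqrt(211), sqrt(282)). The elements 211, 282, 59502 are all non-squares in Q, so sqrt(211) and sqrt(282) generate independent quadratic extensions. Thus [K:Q] = 4 and Gal(K/Q) is generated by the two order-2 automorphisms sqrt(211) ↦ -sqrt(211) and sqrt(282) ↦ -sqrt(282), giving V_4.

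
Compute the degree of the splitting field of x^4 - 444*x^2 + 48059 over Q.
[K:Q] = 4

f factors as (x^2 - 257)(x^2 - 187); the splitting field is K = Q(sqrt(257), sqrt(187)). Since 257, 187, and 48059 are all non-squares in Q, the three subfields Q(sqrt(257)), Q(sqrt(187)), Q(sqrt(48059)) are distinct degree-2 extensions, so [K:Q] = 4 (Klein four Galois group).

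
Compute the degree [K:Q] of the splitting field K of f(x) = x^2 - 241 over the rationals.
[K:Q] = 2

The polynomial x^2 - 241 is irreducible over Q since 241 is not a perfect square. Its splitting field is Q(sqrt(241)), which has degree 2 over Q.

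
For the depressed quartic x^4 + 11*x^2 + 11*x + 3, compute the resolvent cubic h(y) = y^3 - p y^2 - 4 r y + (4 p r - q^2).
h(y) = y^3 - 11*y^2 - 12*y + 11

Identify coefficients: p = 11, q = 11, r = 3.
Plug into h(y) = y^3 - p y^2 - 4 r y + (4 p r - q^2):
  h(y) = y^3 - (11) y^2 - 4*(3) y + (4*(11)*(3) - (11)^2)
       = y^3 + (-11) y^2 + (-12) y + (11).
Simplifying: h(y) = y^3 - 11*y^2 - 12*y + 11.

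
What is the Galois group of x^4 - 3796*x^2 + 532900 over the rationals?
Gal(K/Q) = Z/2Z (cyclic of order 2)

f factors as (x^2 - 146)(x^2 - 3650), so the splitting field is K = Q(sqrt(146), sqrt(3650)). The squarefree part of 146 is 146 and the squarefree part of 3650 is also 146, so sqrt(146) and sqrt(3650) are both rational multiples of sqrt(146). Hence Q(sqrt(146)) = Q(sqrt(3650)) = Q(sqrt(146)), and the splitting field collapses to a single degree-2 extension with Galois group Z/2Z.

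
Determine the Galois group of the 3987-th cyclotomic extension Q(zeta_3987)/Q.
|Gal(Q(zeta_3987)/Q)| = phi(3987) = 2652; group ≅ (Z/3987Z)^* ≅ Z/6Z × Z/442Z

The n-th cyclotomic polynomial Φ_3987(x) is the minimal polynomial of zeta_3987 over Q and has degree phi(3987) = 2652. So Q(zeta_3987) is a degree-2652 Galois extension with Galois group (Z/3987Z)^*. By CRT, (Z/3987Z)^* ≅ (Z/9Z)^* × (Z/443Z)^*. Each prime-power unit group is (Z/9Z)^* ≅ Z/6Z; (Z/443Z)^* ≅ Z/442Z. Hence Gal(Q(zeta_3987)/Q) ≅ Z/6Z × Z/442Z.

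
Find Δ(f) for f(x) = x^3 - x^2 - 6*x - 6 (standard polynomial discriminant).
Δ = -744

For x^3 + a x^2 + b x + c the discriminant is Δ = 18 a b c - 4 a^3 c + a^2 b^2 - 4 b^3 - 27 c^2.
Plug a = -1, b = -6, c = -6:
  18*(-1)*(-6)*(-6) - 4*(-1)^3*(-6) + (-1)^2*(-6)^2 - 4*(-6)^3 - 27*(-6)^2
  = -648 + (-24) + 36 + (864) + (-972)
  = -744.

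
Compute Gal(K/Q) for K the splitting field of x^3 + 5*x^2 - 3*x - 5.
Gal(K/Q) = S_3 (symmetric group of order 6)

Compute the discriminant of x^3 + (5)*x^2 + (-3)*x + (-5): Δ = 3508. Since Δ is not a rational square, the Galois group is not contained in A_3; it must be the full S_3 (irreducibility of the cubic rules out anything smaller).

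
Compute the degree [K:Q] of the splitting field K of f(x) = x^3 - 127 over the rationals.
[K:Q] = 6

x^3 - 127 has one real root r = 127^(1/3) and two complex roots r*zeta_3, r*zeta_3^2 where zeta_3 = e^(2*pi*i/3). The splitting field is Q(r, zeta_3). [Q(r):Q] = 3 and [Q(zeta_3):Q] = 2 with gcd = 1, so [Q(r, zeta_3):Q] = 3 * 2 = 6.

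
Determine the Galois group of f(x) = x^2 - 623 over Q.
Gal(K/Q) = Z/2Z (cyclic of order 2)

x^2 - 623 is irreducible over Q since 623 is not a rational square. The splitting field Q(sqrt(623)) has degree 2 over Q, and its unique nontrivial automorphism is sqrt(623) ↦ -sqrt(623). Hence Gal(Q(sqrt(623))/Q) = Z/2Z.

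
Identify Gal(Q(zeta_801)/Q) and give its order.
|Gal(Q(zeta_801)/Q)| = phi(801) = 528; group ≅ (Z/801Z)^* ≅ Z/6Z × Z/88Z

The n-th cyclotomic polynomial Φ_801(x) is the minimal polynomial of zeta_801 over Q and has degree phi(801) = 528. So Q(zeta_801) is a degree-528 Galois extension with Galois group (Z/801Z)^*. By CRT, (Z/801Z)^* ≅ (Z/9Z)^* × (Z/89Z)^*. Each prime-power unit group is (Z/9Z)^* ≅ Z/6Z; (Z/89Z)^* ≅ Z/88Z. Hence Gal(Q(zeta_801)/Q) ≅ Z/6Z × Z/88Z.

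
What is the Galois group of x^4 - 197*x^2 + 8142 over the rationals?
Gal(K/Q) = V_4 (Klein four-group, Z/2Z × Z/2Z)

f factors as (x^2 - 138)(x^2 - 59), so the splitting field is K = Q(sqrt(138), sqrt(59)). The elements 138, 59, 8142 are all non-squares in Q, so sqrt(138) and sqrt(59) generate independent quadratic extensions. Thus [K:Q] = 4 and Gal(K/Q) is generated by the two order-2 automorphisms sqrt(138) ↦ -sqrt(138) and sqrt(59) ↦ -sqrt(59), giving V_4.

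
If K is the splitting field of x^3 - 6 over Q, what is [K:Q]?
[K:Q] = 6

x^3 - 6 has one real root r = 6^(1/3) and two complex roots r*zeta_3, r*zeta_3^2 where zeta_3 = e^(2*pi*i/3). The splitting field is Q(r, zeta_3). [Q(r):Q] = 3 and [Q(zeta_3):Q] = 2 with gcd = 1, so [Q(r, zeta_3):Q] = 3 * 2 = 6.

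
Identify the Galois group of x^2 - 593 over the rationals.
Gal(K/Q) = Z/2Z (cyclic of order 2)

x^2 - 593 is irreducible over Q since 593 is not a rational square. The splitting field Q(sqrt(593)) has degree 2 over Q, and its unique nontrivial automorphism is sqrt(593) ↦ -sqrt(593). Hence Gal(Q(sqrt(593))/Q) = Z/2Z.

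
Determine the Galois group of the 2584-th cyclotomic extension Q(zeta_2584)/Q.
|Gal(Q(zeta_2584)/Q)| = phi(2584) = 1152; group ≅ (Z/2584Z)^* ≅ Z/2Z × Z/2Z × Z/16Z × Z/18Z

The n-th cyclotomic polynomial Φ_2584(x) is the minimal polynomial of zeta_2584 over Q and has degree phi(2584) = 1152. So Q(zeta_2584) is a degree-1152 Galois extension with Galois group (Z/2584Z)^*. By CRT, (Z/2584Z)^* ≅ (Z/8Z)^* × (Z/17Z)^* × (Z/19Z)^*. Each prime-power unit group is (Z/8Z)^* ≅ Z/2Z × Z/2Z; (Z/17Z)^* ≅ Z/16Z; (Z/19Z)^* ≅ Z/18Z. Hence Gal(Q(zeta_2584)/Q) ≅ Z/2Z × Z/2Z × Z/16Z × Z/18Z.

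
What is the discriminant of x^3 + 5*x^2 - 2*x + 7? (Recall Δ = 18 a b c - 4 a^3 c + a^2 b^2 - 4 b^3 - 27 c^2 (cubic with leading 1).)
Δ = -5951

For x^3 + a x^2 + b x + c the discriminant is Δ = 18 a b c - 4 a^3 c + a^2 b^2 - 4 b^3 - 27 c^2.
Plug a = 5, b = -2, c = 7:
  18*(5)*(-2)*(7) - 4*(5)^3*(7) + (5)^2*(-2)^2 - 4*(-2)^3 - 27*(7)^2
  = -1260 + (-3500) + 100 + (32) + (-1323)
  = -5951.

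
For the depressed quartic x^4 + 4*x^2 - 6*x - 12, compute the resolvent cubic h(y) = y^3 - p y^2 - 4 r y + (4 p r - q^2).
h(y) = y^3 - 4*y^2 + 48*y - 228

Identify coefficients: p = 4, q = -6, r = -12.
Plug into h(y) = y^3 - p y^2 - 4 r y + (4 p r - q^2):
  h(y) = y^3 - (4) y^2 - 4*(-12) y + (4*(4)*(-12) - (-6)^2)
       = y^3 + (-4) y^2 + (48) y + (-228).
Simplifying: h(y) = y^3 - 4*y^2 + 48*y - 228.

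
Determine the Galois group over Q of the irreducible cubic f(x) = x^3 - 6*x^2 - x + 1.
Gal(K/Q) = S_3 (symmetric group of order 6)

Compute the discriminant of x^3 + (-6)*x^2 + (-1)*x + (1): Δ = 985. Since Δ is not a rational square, the Galois group is not contained in A_3; it must be the full S_3 (irreducibility of the cubic rules out anything smaller).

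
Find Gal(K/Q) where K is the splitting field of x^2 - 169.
Gal(K/Q) = trivial group (order 1)

x^2 - 169 factors as (x - 13)(x + 13) over Q, so its splitting field is Q itself and the Galois group is trivial.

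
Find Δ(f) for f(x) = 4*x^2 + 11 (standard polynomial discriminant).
Δ = -176

For a quadratic a x^2 + b x + c the discriminant is Δ = b^2 - 4ac = (0)^2 - 4*(4)*(11) = 0 - (176) = -176.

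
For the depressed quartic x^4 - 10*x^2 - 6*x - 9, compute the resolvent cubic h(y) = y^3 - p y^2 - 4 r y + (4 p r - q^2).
h(y) = y^3 + 10*y^2 + 36*y + 324

Identify coefficients: p = -10, q = -6, r = -9.
Plug into h(y) = y^3 - p y^2 - 4 r y + (4 p r - q^2):
  h(y) = y^3 - (-10) y^2 - 4*(-9) y + (4*(-10)*(-9) - (-6)^2)
       = y^3 + (10) y^2 + (36) y + (324).
Simplifying: h(y) = y^3 + 10*y^2 + 36*y + 324.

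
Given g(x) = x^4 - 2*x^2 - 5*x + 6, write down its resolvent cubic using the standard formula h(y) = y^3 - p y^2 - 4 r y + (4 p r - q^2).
h(y) = y^3 + 2*y^2 - 24*y - 73

Identify coefficients: p = -2, q = -5, r = 6.
Plug into h(y) = y^3 - p y^2 - 4 r y + (4 p r - q^2):
  h(y) = y^3 - (-2) y^2 - 4*(6) y + (4*(-2)*(6) - (-5)^2)
       = y^3 + (2) y^2 + (-24) y + (-73).
Simplifying: h(y) = y^3 + 2*y^2 - 24*y - 73.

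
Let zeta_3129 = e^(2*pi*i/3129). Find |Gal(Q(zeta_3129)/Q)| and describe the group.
|Gal(Q(zeta_3129)/Q)| = phi(3129) = 1776; group ≅ (Z/3129Z)^* ≅ Z/2Z × Z/6Z × Z/148Z

The n-th cyclotomic polynomial Φ_3129(x) is the minimal polynomial of zeta_3129 over Q and has degree phi(3129) = 1776. So Q(zeta_3129) is a degree-1776 Galois extension with Galois group (Z/3129Z)^*. By CRT, (Z/3129Z)^* ≅ (Z/3Z)^* × (Z/7Z)^* × (Z/149Z)^*. Each prime-power unit group is (Z/3Z)^* ≅ Z/2Z; (Z/7Z)^* ≅ Z/6Z; (Z/149Z)^* ≅ Z/148Z. Hence Gal(Q(zeta_3129)/Q) ≅ Z/2Z × Z/6Z × Z/148Z.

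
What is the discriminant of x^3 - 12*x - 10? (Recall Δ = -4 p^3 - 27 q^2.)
Δ = 4212

For a depressed cubic x^3 + p x + q the discriminant is Δ = -4 p^3 - 27 q^2 = -4*(-12)^3 - 27*(-10)^2 = 6912 - 2700 = 4212.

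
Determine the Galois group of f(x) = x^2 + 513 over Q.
Gal(K/Q) = Z/2Z (cyclic of order 2)

x^2 + 513 is irreducible over Q since -513 is not a rational square. The splitting field Q(sqrt(-513)) has degree 2 over Q, and its unique nontrivial automorphism is sqrt(-513) ↦ -sqrt(-513). Hence Gal(Q(sqrt(-513))/Q) = Z/2Z.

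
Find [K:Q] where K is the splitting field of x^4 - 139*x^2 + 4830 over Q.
[K:Q] = 4

f factors as (x^2 - 70)(x^2 - 69); the splitting field is K = Q(sqrt(70), sqrt(69)). Since 70, 69, and 4830 are all non-squares in Q, the three subfields Q(sqrt(70)), Q(sqrt(69)), Q(sqrt(4830)) are distinct degree-2 extensions, so [K:Q] = 4 (Klein four Galois group).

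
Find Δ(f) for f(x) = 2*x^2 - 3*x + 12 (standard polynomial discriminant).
Δ = -87

For a quadratic a x^2 + b x + c the discriminant is Δ = b^2 - 4ac = (-3)^2 - 4*(2)*(12) = 9 - (96) = -87.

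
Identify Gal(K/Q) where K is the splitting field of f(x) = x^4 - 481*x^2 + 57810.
Gal(K/Q) = V_4 (Klein four-group, Z/2Z × Z/2Z)

f factors as (x^2 - 246)(x^2 - 235), so the splitting field is K = Q(sqrt(246), sqrt(235)). The elements 246, 235, 57810 are all non-squares in Q, so sqrt(246) and sqrt(235) generate independent quadratic extensions. Thus [K:Q] = 4 and Gal(K/Q) is generated by the two order-2 automorphisms sqrt(246) ↦ -sqrt(246) and sqrt(235) ↦ -sqrt(235), giving V_4.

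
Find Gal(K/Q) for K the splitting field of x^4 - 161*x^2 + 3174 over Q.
Gal(K/Q) = V_4 (Klein four-group, Z/2Z × Z/2Z)

f factors as (x^2 - 23)(x^2 - 138), so the splitting field is K = Q(sqrt(23), sqrt(138)). The elements 23, 138, 3174 are all non-squares in Q, so sqrt(23) and sqrt(138) generate independent quadratic extensions. Thus [K:Q] = 4 and Gal(K/Q) is generated by the two order-2 automorphisms sqrt(23) ↦ -sqrt(23) and sqrt(138) ↦ -sqrt(138), giving V_4.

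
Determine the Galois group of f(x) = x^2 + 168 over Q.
Gal(K/Q) = Z/2Z (cyclic of order 2)

x^2 + 168 is irreducible over Q since -168 is not a rational square. The splitting field Q(sqrt(-168)) has degree 2 over Q, and its unique nontrivial automorphism is sqrt(-168) ↦ -sqrt(-168). Hence Gal(Q(sqrt(-168))/Q) = Z/2Z.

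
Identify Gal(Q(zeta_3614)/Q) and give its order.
|Gal(Q(zeta_3614)/Q)| = phi(3614) = 1656; group ≅ (Z/3614Z)^* ≅ Z/12Z × Z/138Z

The n-th cyclotomic polynomial Φ_3614(x) is the minimal polynomial of zeta_3614 over Q and has degree phi(3614) = 1656. So Q(zeta_3614) is a degree-1656 Galois extension with Galois group (Z/3614Z)^*. By CRT, (Z/3614Z)^* ≅ (Z/2Z)^* × (Z/13Z)^* × (Z/139Z)^*. Each prime-power unit group is (Z/2Z)^* ≅ trivial group (order 1); (Z/13Z)^* ≅ Z/12Z; (Z/139Z)^* ≅ Z/138Z. Hence Gal(Q(zeta_3614)/Q) ≅ Z/12Z × Z/138Z.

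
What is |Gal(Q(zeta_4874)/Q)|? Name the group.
|Gal(Q(zeta_4874)/Q)| = phi(4874) = 2436; group ≅ (Z/4874Z)^* ≅ Z/2436Z

The n-th cyclotomic polynomial Φ_4874(x) is the minimal polynomial of zeta_4874 over Q and has degree phi(4874) = 2436. So Q(zeta_4874) is a degree-2436 Galois extension with Galois group (Z/4874Z)^*. By CRT, (Z/4874Z)^* ≅ (Z/2Z)^* × (Z/2437Z)^*. Each prime-power unit group is (Z/2Z)^* ≅ trivial group (order 1); (Z/2437Z)^* ≅ Z/2436Z. Hence Gal(Q(zeta_4874)/Q) ≅ Z/2436Z.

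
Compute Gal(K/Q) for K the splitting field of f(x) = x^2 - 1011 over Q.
Gal(K/Q) = Z/2Z (cyclic of order 2)

x^2 - 1011 is irreducible over Q since 1011 is not a rational square. The splitting field Q(sqrt(1011)) has degree 2 over Q, and its unique nontrivial automorphism is sqrt(1011) ↦ -sqrt(1011). Hence Gal(Q(sqrt(1011))/Q) = Z/2Z.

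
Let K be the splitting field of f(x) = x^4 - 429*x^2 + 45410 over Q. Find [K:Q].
[K:Q] = 4

f factors as (x^2 - 190)(x^2 - 239); the splitting field is K = Q(sqrt(190), sqrt(239)). Since 190, 239, and 45410 are all non-squares in Q, the three subfields Q(sqrt(190)), Q(sqrt(239)), Q(sqrt(45410)) are distinct degree-2 extensions, so [K:Q] = 4 (Klein four Galois group).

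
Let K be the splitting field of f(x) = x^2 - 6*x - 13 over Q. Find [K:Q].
[K:Q] = 2

The discriminant of x^2 + (-6)*x + (-13) is b^2 - 4c = 36 - (-52) = 88. Since 88 is not a perfect square in Q, the polynomial is irreducible over Q. Its two roots generate a degree-2 extension, so [K:Q] = 2.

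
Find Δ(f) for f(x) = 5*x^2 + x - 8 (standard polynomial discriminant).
Δ = 161

For a quadratic a x^2 + b x + c the discriminant is Δ = b^2 - 4ac = (1)^2 - 4*(5)*(-8) = 1 - (-160) = 161.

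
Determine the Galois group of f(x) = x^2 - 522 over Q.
Gal(K/Q) = Z/2Z (cyclic of order 2)

x^2 - 522 is irreducible over Q since 522 is not a rational square. The splitting field Q(sqrt(522)) has degree 2 over Q, and its unique nontrivial automorphism is sqrt(522) ↦ -sqrt(522). Hence Gal(Q(sqrt(522))/Q) = Z/2Z.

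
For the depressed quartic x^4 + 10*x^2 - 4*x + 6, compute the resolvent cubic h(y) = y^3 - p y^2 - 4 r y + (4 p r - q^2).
h(y) = y^3 - 10*y^2 - 24*y + 224

Identify coefficients: p = 10, q = -4, r = 6.
Plug into h(y) = y^3 - p y^2 - 4 r y + (4 p r - q^2):
  h(y) = y^3 - (10) y^2 - 4*(6) y + (4*(10)*(6) - (-4)^2)
       = y^3 + (-10) y^2 + (-24) y + (224).
Simplifying: h(y) = y^3 - 10*y^2 - 24*y + 224.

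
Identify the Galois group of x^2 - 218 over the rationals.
Gal(K/Q) = Z/2Z (cyclic of order 2)

x^2 - 218 is irreducible over Q since 218 is not a rational square. The splitting field Q(sqrt(218)) has degree 2 over Q, and its unique nontrivial automorphism is sqrt(218) ↦ -sqrt(218). Hence Gal(Q(sqrt(218))/Q) = Z/2Z.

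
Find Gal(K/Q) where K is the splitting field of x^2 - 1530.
Gal(K/Q) = Z/2Z (cyclic of order 2)

x^2 - 1530 is irreducible over Q since 1530 is not a rational square. The splitting field Q(sqrt(1530)) has degree 2 over Q, and its unique nontrivial automorphism is sqrt(1530) ↦ -sqrt(1530). Hence Gal(Q(sqrt(1530))/Q) = Z/2Z.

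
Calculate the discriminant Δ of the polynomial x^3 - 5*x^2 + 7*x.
Δ = -147

For x^3 + a x^2 + b x + c the discriminant is Δ = 18 a b c - 4 a^3 c + a^2 b^2 - 4 b^3 - 27 c^2.
Plug a = -5, b = 7, c = 0:
  18*(-5)*(7)*(0) - 4*(-5)^3*(0) + (-5)^2*(7)^2 - 4*(7)^3 - 27*(0)^2
  = 0 + (0) + 1225 + (-1372) + (0)
  = -147.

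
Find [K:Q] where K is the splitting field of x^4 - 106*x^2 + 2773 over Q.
[K:Q] = 4

f factors as (x^2 - 59)(x^2 - 47); the splitting field is K = Q(sqrt(59), sqrt(47)). Since 59, 47, and 2773 are all non-squares in Q, the three subfields Q(sqrt(59)), Q(sqrt(47)), Q(sqrt(2773)) are distinct degree-2 extensions, so [K:Q] = 4 (Klein four Galois group).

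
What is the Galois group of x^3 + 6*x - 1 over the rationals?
Gal(K/Q) = S_3 (symmetric group of order 6)

Compute the discriminant of x^3 + (0)*x^2 + (6)*x + (-1): Δ = -891. Since Δ is not a rational square, the Galois group is not contained in A_3; it must be the full S_3 (irreducibility of the cubic rules out anything smaller).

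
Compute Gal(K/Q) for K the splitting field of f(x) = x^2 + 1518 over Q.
Gal(K/Q) = Z/2Z (cyclic of order 2)

x^2 + 1518 is irreducible over Q since -1518 is not a rational square. The splitting field Q(sqrt(-1518)) has degree 2 over Q, and its unique nontrivial automorphism is sqrt(-1518) ↦ -sqrt(-1518). Hence Gal(Q(sqrt(-1518))/Q) = Z/2Z.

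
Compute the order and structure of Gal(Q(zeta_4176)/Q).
|Gal(Q(zeta_4176)/Q)| = phi(4176) = 1344; group ≅ (Z/4176Z)^* ≅ Z/2Z × Z/4Z × Z/6Z × Z/28Z

The n-th cyclotomic polynomial Φ_4176(x) is the minimal polynomial of zeta_4176 over Q and has degree phi(4176) = 1344. So Q(zeta_4176) is a degree-1344 Galois extension with Galois group (Z/4176Z)^*. By CRT, (Z/4176Z)^* ≅ (Z/16Z)^* × (Z/9Z)^* × (Z/29Z)^*. Each prime-power unit group is (Z/16Z)^* ≅ Z/2Z × Z/4Z; (Z/9Z)^* ≅ Z/6Z; (Z/29Z)^* ≅ Z/28Z. Hence Gal(Q(zeta_4176)/Q) ≅ Z/2Z × Z/4Z × Z/6Z × Z/28Z.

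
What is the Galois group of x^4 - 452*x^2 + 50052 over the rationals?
Gal(K/Q) = V_4 (Klein four-group, Z/2Z × Z/2Z)

f factors as (x^2 - 194)(x^2 - 258), so the splitting field is K = Q(sqrt(194), sqrt(258)). The elements 194, 258, 50052 are all non-squares in Q, so sqrt(194) and sqrt(258) generate independent quadratic extensions. Thus [K:Q] = 4 and Gal(K/Q) is generated by the two order-2 automorphisms sqrt(194) ↦ -sqrt(194) and sqrt(258) ↦ -sqrt(258), giving V_4.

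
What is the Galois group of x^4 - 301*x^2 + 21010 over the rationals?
Gal(K/Q) = V_4 (Klein four-group, Z/2Z × Z/2Z)

f factors as (x^2 - 191)(x^2 - 110), so the splitting field is K = Q(sqrt(191), sqrt(110)). The elements 191, 110, 21010 are all non-squares in Q, so sqrt(191) and sqrt(110) generate independent quadratic extensions. Thus [K:Q] = 4 and Gal(K/Q) is generated by the two order-2 automorphisms sqrt(191) ↦ -sqrt(191) and sqrt(110) ↦ -sqrt(110), giving V_4.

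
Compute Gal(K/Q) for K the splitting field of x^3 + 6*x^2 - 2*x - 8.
Gal(K/Q) = S_3 (symmetric group of order 6)

Compute the discriminant of x^3 + (6)*x^2 + (-2)*x + (-8): Δ = 7088. Since Δ is not a rational square, the Galois group is not contained in A_3; it must be the full S_3 (irreducibility of the cubic rules out anything smaller).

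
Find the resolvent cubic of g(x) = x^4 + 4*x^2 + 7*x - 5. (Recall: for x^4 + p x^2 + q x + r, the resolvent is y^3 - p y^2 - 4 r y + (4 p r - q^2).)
h(y) = y^3 - 4*y^2 + 20*y - 129

Identify coefficients: p = 4, q = 7, r = -5.
Plug into h(y) = y^3 - p y^2 - 4 r y + (4 p r - q^2):
  h(y) = y^3 - (4) y^2 - 4*(-5) y + (4*(4)*(-5) - (7)^2)
       = y^3 + (-4) y^2 + (20) y + (-129).
Simplifying: h(y) = y^3 - 4*y^2 + 20*y - 129.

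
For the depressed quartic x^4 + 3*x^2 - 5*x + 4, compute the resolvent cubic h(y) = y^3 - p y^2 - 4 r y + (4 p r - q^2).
h(y) = y^3 - 3*y^2 - 16*y + 23

Identify coefficients: p = 3, q = -5, r = 4.
Plug into h(y) = y^3 - p y^2 - 4 r y + (4 p r - q^2):
  h(y) = y^3 - (3) y^2 - 4*(4) y + (4*(3)*(4) - (-5)^2)
       = y^3 + (-3) y^2 + (-16) y + (23).
Simplifying: h(y) = y^3 - 3*y^2 - 16*y + 23.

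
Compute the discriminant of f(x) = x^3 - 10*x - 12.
Δ = 112

For a depressed cubic x^3 + p x + q the discriminant is Δ = -4 p^3 - 27 q^2 = -4*(-10)^3 - 27*(-12)^2 = 4000 - 3888 = 112.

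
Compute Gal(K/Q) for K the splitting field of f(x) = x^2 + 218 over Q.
Gal(K/Q) = Z/2Z (cyclic of order 2)

x^2 + 218 is irreducible over Q since -218 is not a rational square. The splitting field Q(sqrt(-218)) has degree 2 over Q, and its unique nontrivial automorphism is sqrt(-218) ↦ -sqrt(-218). Hence Gal(Q(sqrt(-218))/Q) = Z/2Z.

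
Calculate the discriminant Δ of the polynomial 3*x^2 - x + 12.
Δ = -143

For a quadratic a x^2 + b x + c the discriminant is Δ = b^2 - 4ac = (-1)^2 - 4*(3)*(12) = 1 - (144) = -143.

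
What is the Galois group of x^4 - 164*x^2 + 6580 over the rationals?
Gal(K/Q) = V_4 (Klein four-group, Z/2Z × Z/2Z)

f factors as (x^2 - 70)(x^2 - 94), so the splitting field is K = Q(sqrt(70), sqrt(94)). The elements 70, 94, 6580 are all non-squares in Q, so sqrt(70) and sqrt(94) generate independent quadratic extensions. Thus [K:Q] = 4 and Gal(K/Q) is generated by the two order-2 automorphisms sqrt(70) ↦ -sqrt(70) and sqrt(94) ↦ -sqrt(94), giving V_4.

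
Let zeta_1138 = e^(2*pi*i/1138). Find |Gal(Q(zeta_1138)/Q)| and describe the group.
|Gal(Q(zeta_1138)/Q)| = phi(1138) = 568; group ≅ (Z/1138Z)^* ≅ Z/568Z

The n-th cyclotomic polynomial Φ_1138(x) is the minimal polynomial of zeta_1138 over Q and has degree phi(1138) = 568. So Q(zeta_1138) is a degree-568 Galois extension with Galois group (Z/1138Z)^*. By CRT, (Z/1138Z)^* ≅ (Z/2Z)^* × (Z/569Z)^*. Each prime-power unit group is (Z/2Z)^* ≅ trivial group (order 1); (Z/569Z)^* ≅ Z/568Z. Hence Gal(Q(zeta_1138)/Q) ≅ Z/568Z.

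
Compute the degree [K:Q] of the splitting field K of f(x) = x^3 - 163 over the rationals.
[K:Q] = 6

x^3 - 163 has one real root r = 163^(1/3) and two complex roots r*zeta_3, r*zeta_3^2 where zeta_3 = e^(2*pi*i/3). The splitting field is Q(r, zeta_3). [Q(r):Q] = 3 and [Q(zeta_3):Q] = 2 with gcd = 1, so [Q(r, zeta_3):Q] = 3 * 2 = 6.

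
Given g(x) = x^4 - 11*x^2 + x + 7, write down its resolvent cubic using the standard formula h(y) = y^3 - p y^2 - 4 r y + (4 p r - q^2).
h(y) = y^3 + 11*y^2 - 28*y - 309

Identify coefficients: p = -11, q = 1, r = 7.
Plug into h(y) = y^3 - p y^2 - 4 r y + (4 p r - q^2):
  h(y) = y^3 - (-11) y^2 - 4*(7) y + (4*(-11)*(7) - (1)^2)
       = y^3 + (11) y^2 + (-28) y + (-309).
Simplifying: h(y) = y^3 + 11*y^2 - 28*y - 309.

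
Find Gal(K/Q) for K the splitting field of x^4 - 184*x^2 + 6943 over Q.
Gal(K/Q) = V_4 (Klein four-group, Z/2Z × Z/2Z)

f factors as (x^2 - 53)(x^2 - 131), so the splitting field is K = Q(sqrt(53), sqrt(131)). The elements 53, 131, 6943 are all non-squares in Q, so sqrt(53) and sqrt(131) generate independent quadratic extensions. Thus [K:Q] = 4 and Gal(K/Q) is generated by the two order-2 automorphisms sqrt(53) ↦ -sqrt(53) and sqrt(131) ↦ -sqrt(131), giving V_4.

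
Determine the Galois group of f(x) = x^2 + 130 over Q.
Gal(K/Q) = Z/2Z (cyclic of order 2)

x^2 + 130 is irreducible over Q since -130 is not a rational square. The splitting field Q(sqrt(-130)) has degree 2 over Q, and its unique nontrivial automorphism is sqrt(-130) ↦ -sqrt(-130). Hence Gal(Q(sqrt(-130))/Q) = Z/2Z.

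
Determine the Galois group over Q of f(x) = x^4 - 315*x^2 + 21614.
Gal(K/Q) = V_4 (Klein four-group, Z/2Z × Z/2Z)

f factors as (x^2 - 214)(x^2 - 101), so the splitting field is K = Q(sqrt(214), sqrt(101)). The elements 214, 101, 21614 are all non-squares in Q, so sqrt(214) and sqrt(101) generate independent quadratic extensions. Thus [K:Q] = 4 and Gal(K/Q) is generated by the two order-2 automorphisms sqrt(214) ↦ -sqrt(214) and sqrt(101) ↦ -sqrt(101), giving V_4.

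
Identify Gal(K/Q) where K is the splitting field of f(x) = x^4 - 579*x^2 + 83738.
Gal(K/Q) = V_4 (Klein four-group, Z/2Z × Z/2Z)

f factors as (x^2 - 298)(x^2 - 281), so the splitting field is K = Q(sqrt(298), sqrt(281)). The elements 298, 281, 83738 are all non-squares in Q, so sqrt(298) and sqrt(281) generate independent quadratic extensions. Thus [K:Q] = 4 and Gal(K/Q) is generated by the two order-2 automorphisms sqrt(298) ↦ -sqrt(298) and sqrt(281) ↦ -sqrt(281), giving V_4.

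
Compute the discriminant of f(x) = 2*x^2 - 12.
Δ = 96

For a quadratic a x^2 + b x + c the discriminant is Δ = b^2 - 4ac = (0)^2 - 4*(2)*(-12) = 0 - (-96) = 96.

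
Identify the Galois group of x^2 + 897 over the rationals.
Gal(K/Q) = Z/2Z (cyclic of order 2)

x^2 + 897 is irreducible over Q since -897 is not a rational square. The splitting field Q(sqrt(-897)) has degree 2 over Q, and its unique nontrivial automorphism is sqrt(-897) ↦ -sqrt(-897). Hence Gal(Q(sqrt(-897))/Q) = Z/2Z.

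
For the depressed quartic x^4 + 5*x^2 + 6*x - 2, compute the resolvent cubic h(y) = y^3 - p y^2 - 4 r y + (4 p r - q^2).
h(y) = y^3 - 5*y^2 + 8*y - 76

Identify coefficients: p = 5, q = 6, r = -2.
Plug into h(y) = y^3 - p y^2 - 4 r y + (4 p r - q^2):
  h(y) = y^3 - (5) y^2 - 4*(-2) y + (4*(5)*(-2) - (6)^2)
       = y^3 + (-5) y^2 + (8) y + (-76).
Simplifying: h(y) = y^3 - 5*y^2 + 8*y - 76.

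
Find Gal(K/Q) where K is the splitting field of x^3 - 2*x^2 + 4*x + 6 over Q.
Gal(K/Q) = S_3 (symmetric group of order 6)

Compute the discriminant of x^3 + (-2)*x^2 + (4)*x + (6): Δ = -1836. Since Δ is not a rational square, the Galois group is not contained in A_3; it must be the full S_3 (irreducibility of the cubic rules out anything smaller).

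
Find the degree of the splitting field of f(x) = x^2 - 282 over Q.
[K:Q] = 2

The polynomial x^2 - 282 is irreducible over Q since 282 is not a perfect square. Its splitting field is Q(sqrt(282)), which has degree 2 over Q.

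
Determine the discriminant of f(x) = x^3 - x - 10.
Δ = -2696

For a depressed cubic x^3 + p x + q the discriminant is Δ = -4 p^3 - 27 q^2 = -4*(-1)^3 - 27*(-10)^2 = 4 - 2700 = -2696.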